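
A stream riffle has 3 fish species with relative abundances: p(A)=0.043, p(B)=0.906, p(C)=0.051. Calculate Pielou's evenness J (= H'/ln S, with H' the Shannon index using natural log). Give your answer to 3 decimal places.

0.343

H' = −Σ pᵢ ln pᵢ = −((-0.13530) + (-0.08944) + (-0.15177)) = 0.37651 (working shown to 5 dp, full precision carried).
With S = 3 species, ln S = 1.09861, so J = 0.37651/1.09861 = 0.34272, i.e. 0.343 to 3 decimal places.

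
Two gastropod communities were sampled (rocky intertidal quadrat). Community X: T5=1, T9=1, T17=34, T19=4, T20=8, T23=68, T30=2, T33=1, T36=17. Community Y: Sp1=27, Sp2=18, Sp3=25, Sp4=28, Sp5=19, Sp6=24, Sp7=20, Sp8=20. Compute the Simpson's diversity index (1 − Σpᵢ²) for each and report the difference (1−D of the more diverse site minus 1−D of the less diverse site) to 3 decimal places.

0.205

Community X: N=136, proportions 0.00735, 0.00735, 0.25, 0.02941, 0.05882, 0.5, 0.01471, 0.00735, 0.125, giving 1−D = 0.66717 (working shown to 5 dp, full precision carried).
Community Y: N=181, proportions 0.14917, 0.09945, 0.13812, 0.1547, 0.10497, 0.1326, 0.1105, 0.1105, giving 1−D = 0.87183.
Difference = |0.66717 − 0.87183| = 0.20466, i.e. 0.205 to 3 decimal places.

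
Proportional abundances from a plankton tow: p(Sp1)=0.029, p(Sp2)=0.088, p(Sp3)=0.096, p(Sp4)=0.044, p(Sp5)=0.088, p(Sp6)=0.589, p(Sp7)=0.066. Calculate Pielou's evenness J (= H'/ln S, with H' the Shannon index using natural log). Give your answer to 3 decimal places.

0.711

H' = −Σ pᵢ ln pᵢ = −((-0.10267) + (-0.21388) + (-0.22497) + (-0.13744) + (-0.21388) + (-0.31177) + (-0.17939)) = 1.38400 (working shown to 5 dp, full precision carried).
With S = 7 species, ln S = 1.94591, so J = 1.38400/1.94591 = 0.71124, i.e. 0.711 to 3 decimal places.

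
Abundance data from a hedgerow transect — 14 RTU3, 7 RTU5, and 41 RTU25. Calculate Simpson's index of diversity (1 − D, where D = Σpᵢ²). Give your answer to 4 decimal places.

Total N = 14+7+41 = 62, so the proportions are 0.225806, 0.112903, 0.66129 (working shown to 6 dp, full precision carried).
D = 0.225806² + 0.112903² + 0.66129² = 0.050989 + 0.012747 + 0.437305 = 0.501041.
So 1 − D = 0.498959, i.e. 0.4990 to 4 decimal places.

0.4990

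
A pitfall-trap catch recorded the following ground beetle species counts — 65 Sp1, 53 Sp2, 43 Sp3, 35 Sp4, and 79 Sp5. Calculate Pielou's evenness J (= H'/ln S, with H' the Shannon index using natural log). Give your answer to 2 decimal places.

0.97

Total N = 65+53+43+35+79 = 275, so the proportions are 0.2364, 0.1927, 0.1564, 0.1273, 0.2873 (working shown to 4 dp, full precision carried).
H' = −Σ pᵢ ln pᵢ = −((-0.3409) + (-0.3173) + (-0.2901) + (-0.2624) + (-0.3583)) = 1.5691.
With S = 5 species, ln S = 1.6094, so J = 1.5691/1.6094 = 0.9749, i.e. 0.97 to 2 decimal places.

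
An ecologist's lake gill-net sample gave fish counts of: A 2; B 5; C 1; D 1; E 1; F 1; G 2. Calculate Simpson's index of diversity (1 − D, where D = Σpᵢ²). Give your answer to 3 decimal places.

0.781

Total N = 2+5+1+1+1+1+2 = 13, so the proportions are 0.15385, 0.38462, 0.07692, 0.07692, 0.07692, 0.07692, 0.15385 (working shown to 5 dp, full precision carried).
D = 0.15385² + 0.38462² + 0.07692² + 0.07692² + 0.07692² + 0.07692² + 0.15385² = 0.02367 + 0.14793 + 0.00592 + 0.00592 + 0.00592 + 0.00592 + 0.02367 = 0.21893.
So 1 − D = 0.78107, i.e. 0.781 to 3 decimal places.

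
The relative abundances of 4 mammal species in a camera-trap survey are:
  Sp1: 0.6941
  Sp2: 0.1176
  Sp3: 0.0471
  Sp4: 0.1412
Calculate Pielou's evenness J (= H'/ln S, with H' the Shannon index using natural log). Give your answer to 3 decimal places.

0.668

H' = −Σ pᵢ ln pᵢ = −((-0.25344) + (-0.25172) + (-0.14391) + (-0.27641)) = 0.92549 (working shown to 5 dp, full precision carried).
With S = 4 species, ln S = 1.38629, so J = 0.92549/1.38629 = 0.66760, i.e. 0.668 to 3 decimal places.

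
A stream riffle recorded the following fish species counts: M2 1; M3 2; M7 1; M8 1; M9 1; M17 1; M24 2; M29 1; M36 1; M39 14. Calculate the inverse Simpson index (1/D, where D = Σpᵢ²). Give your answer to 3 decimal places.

2.962

Total N = 1+2+1+1+1+1+2+1+1+14 = 25, so the proportions are 0.04, 0.08, 0.04, 0.04, 0.04, 0.04, 0.08, 0.04, 0.04, 0.56 (working shown to 6 dp, full precision carried).
D = 0.04² + 0.08² + 0.04² + 0.04² + 0.04² + 0.04² + 0.08² + 0.04² + 0.04² + 0.56² = 0.001600 + 0.006400 + 0.001600 + 0.001600 + 0.001600 + 0.001600 + 0.006400 + 0.001600 + 0.001600 + 0.313600 = 0.337600.
So 1/D = 2.96209, i.e. 2.962 to 3 decimal places.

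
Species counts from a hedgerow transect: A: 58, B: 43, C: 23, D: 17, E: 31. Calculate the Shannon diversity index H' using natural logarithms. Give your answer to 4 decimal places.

Total N = 58+43+23+17+31 = 172, so the proportions are 0.337209, 0.25, 0.133721, 0.098837, 0.180233 (working shown to 6 dp, full precision carried).
Each pᵢ ln pᵢ term: 0.337209×(-1.087051)=-0.366564, 0.25×(-1.386294)=-0.346574, 0.133721×(-2.012000)=-0.269047, 0.098837×(-2.314281)=-0.228737, 0.180233×(-1.713507)=-0.308830.
Sum = -1.519751, so H' = 1.5198.

1.5198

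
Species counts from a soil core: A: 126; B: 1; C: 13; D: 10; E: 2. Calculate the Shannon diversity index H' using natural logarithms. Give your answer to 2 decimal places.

Total N = 126+1+13+10+2 = 152, so the proportions are 0.8289, 0.0066, 0.0855, 0.0658, 0.0132 (working shown to 4 dp, full precision carried).
Each pᵢ ln pᵢ term: 0.8289×(-0.1876)=-0.1555, 0.0066×(-5.0239)=-0.0331, 0.0855×(-2.4589)=-0.2103, 0.0658×(-2.7213)=-0.1790, 0.0132×(-4.3307)=-0.0570.
Sum = -0.6349, so H' = 0.63.

0.63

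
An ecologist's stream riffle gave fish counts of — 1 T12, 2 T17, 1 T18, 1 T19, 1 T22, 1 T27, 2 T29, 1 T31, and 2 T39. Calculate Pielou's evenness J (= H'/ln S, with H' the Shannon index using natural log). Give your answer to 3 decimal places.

0.973

Total N = 1+2+1+1+1+1+2+1+2 = 12, so the proportions are 0.08333, 0.16667, 0.08333, 0.08333, 0.08333, 0.08333, 0.16667, 0.08333, 0.16667 (working shown to 5 dp, full precision carried).
H' = −Σ pᵢ ln pᵢ = −((-0.20708) + (-0.29863) + (-0.20708) + (-0.20708) + (-0.20708) + (-0.20708) + (-0.29863) + (-0.20708) + (-0.29863)) = 2.13833.
With S = 9 species, ln S = 2.19722, so J = 2.13833/2.19722 = 0.97320, i.e. 0.973 to 3 decimal places.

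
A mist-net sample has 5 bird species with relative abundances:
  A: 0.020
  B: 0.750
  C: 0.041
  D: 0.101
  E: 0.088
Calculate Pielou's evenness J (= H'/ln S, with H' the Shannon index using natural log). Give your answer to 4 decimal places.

0.5408

H' = −Σ pᵢ ln pᵢ = −((-0.078240) + (-0.215762) + (-0.130962) + (-0.231556) + (-0.213877)) = 0.870396 (working shown to 6 dp, full precision carried).
With S = 5 species, ln S = 1.609438, so J = 0.870396/1.609438 = 0.540808, i.e. 0.5408 to 4 decimal places.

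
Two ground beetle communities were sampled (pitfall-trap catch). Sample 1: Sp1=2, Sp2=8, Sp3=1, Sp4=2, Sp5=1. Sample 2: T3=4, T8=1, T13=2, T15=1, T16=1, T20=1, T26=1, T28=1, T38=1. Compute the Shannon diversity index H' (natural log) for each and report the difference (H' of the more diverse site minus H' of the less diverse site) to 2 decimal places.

Sample 1: N=14, proportions 0.1429, 0.5714, 0.0714, 0.1429, 0.0714, giving H' = 1.2528 (working shown to 4 dp, full precision carried).
Sample 2: N=13, proportions 0.3077, 0.0769, 0.1538, 0.0769, 0.0769, 0.0769, 0.0769, 0.0769, 0.0769, giving H' = 2.0318.
Difference = |1.2528 − 2.0318| = 0.7790, i.e. 0.78 to 2 decimal places.

0.78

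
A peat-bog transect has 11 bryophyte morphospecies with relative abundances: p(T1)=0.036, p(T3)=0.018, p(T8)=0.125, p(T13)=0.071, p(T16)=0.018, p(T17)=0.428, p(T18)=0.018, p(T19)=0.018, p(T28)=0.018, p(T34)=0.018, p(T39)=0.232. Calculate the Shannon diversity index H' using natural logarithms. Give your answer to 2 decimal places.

Each pᵢ ln pᵢ term (working shown to 4 dp, full precision carried): 0.036×(-3.3242)=-0.1197, 0.018×(-4.0174)=-0.0723, 0.125×(-2.0794)=-0.2599, 0.071×(-2.6451)=-0.1878, 0.018×(-4.0174)=-0.0723, 0.428×(-0.8486)=-0.3632, 0.018×(-4.0174)=-0.0723, 0.018×(-4.0174)=-0.0723, 0.018×(-4.0174)=-0.0723, 0.018×(-4.0174)=-0.0723, 0.232×(-1.4610)=-0.3390.
Sum = -1.7035, so H' = 1.70.

1.70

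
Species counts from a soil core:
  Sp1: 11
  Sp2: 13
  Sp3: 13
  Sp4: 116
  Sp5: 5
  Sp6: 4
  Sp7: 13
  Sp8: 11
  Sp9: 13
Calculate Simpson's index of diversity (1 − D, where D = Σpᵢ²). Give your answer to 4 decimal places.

0.6360

Total N = 11+13+13+116+5+4+13+11+13 = 199, so the proportions are 0.055276, 0.065327, 0.065327, 0.582915, 0.025126, 0.020101, 0.065327, 0.055276, 0.065327 (working shown to 6 dp, full precision carried).
D = 0.055276² + 0.065327² + 0.065327² + 0.582915² + 0.025126² + 0.020101² + 0.065327² + 0.055276² + 0.065327² = 0.003055 + 0.004268 + 0.004268 + 0.339789 + 0.000631 + 0.000404 + 0.004268 + 0.003055 + 0.004268 = 0.364006.
So 1 − D = 0.635994, i.e. 0.6360 to 4 decimal places.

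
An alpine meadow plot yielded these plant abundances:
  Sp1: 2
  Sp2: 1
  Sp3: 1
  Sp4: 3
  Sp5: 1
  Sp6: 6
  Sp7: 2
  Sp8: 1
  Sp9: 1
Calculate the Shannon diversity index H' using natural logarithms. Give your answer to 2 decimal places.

1.96

Total N = 2+1+1+3+1+6+2+1+1 = 18, so the proportions are 0.1111, 0.0556, 0.0556, 0.1667, 0.0556, 0.3333, 0.1111, 0.0556, 0.0556 (working shown to 4 dp, full precision carried).
Each pᵢ ln pᵢ term: 0.1111×(-2.1972)=-0.2441, 0.0556×(-2.8904)=-0.1606, 0.0556×(-2.8904)=-0.1606, 0.1667×(-1.7918)=-0.2986, 0.0556×(-2.8904)=-0.1606, 0.3333×(-1.0986)=-0.3662, 0.1111×(-2.1972)=-0.2441, 0.0556×(-2.8904)=-0.1606, 0.0556×(-2.8904)=-0.1606.
Sum = -1.9560, so H' = 1.96.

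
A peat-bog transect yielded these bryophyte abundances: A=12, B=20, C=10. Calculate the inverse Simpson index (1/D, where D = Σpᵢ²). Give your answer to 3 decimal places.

2.739

Total N = 12+20+10 = 42, so the proportions are 0.285714, 0.47619, 0.238095 (working shown to 6 dp, full precision carried).
D = 0.285714² + 0.47619² + 0.238095² = 0.081633 + 0.226757 + 0.056689 = 0.365079.
So 1/D = 2.73913, i.e. 2.739 to 3 decimal places.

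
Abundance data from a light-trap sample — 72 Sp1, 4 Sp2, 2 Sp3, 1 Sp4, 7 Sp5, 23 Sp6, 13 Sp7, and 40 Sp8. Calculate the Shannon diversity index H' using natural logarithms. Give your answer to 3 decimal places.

Total N = 72+4+2+1+7+23+13+40 = 162, so the proportions are 0.44444, 0.02469, 0.01235, 0.00617, 0.04321, 0.14198, 0.08025, 0.24691 (working shown to 5 dp, full precision carried).
Each pᵢ ln pᵢ term: 0.44444×(-0.81093)=-0.36041, 0.02469×(-3.70130)=-0.09139, 0.01235×(-4.39445)=-0.05425, 0.00617×(-5.08760)=-0.03140, 0.04321×(-3.14169)=-0.13575, 0.14198×(-1.95210)=-0.27715, 0.08025×(-2.52265)=-0.20243, 0.24691×(-1.39872)=-0.34536.
Sum = -1.49816, so H' = 1.498.

1.498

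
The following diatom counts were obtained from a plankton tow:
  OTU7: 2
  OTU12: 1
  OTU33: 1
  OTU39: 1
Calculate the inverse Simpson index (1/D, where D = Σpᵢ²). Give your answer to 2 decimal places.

Total N = 2+1+1+1 = 5, so the proportions are 0.4, 0.2, 0.2, 0.2 (working shown to 6 dp, full precision carried).
D = 0.4² + 0.2² + 0.2² + 0.2² = 0.160000 + 0.040000 + 0.040000 + 0.040000 = 0.280000.
So 1/D = 3.5714, i.e. 3.57 to 2 decimal places.

3.57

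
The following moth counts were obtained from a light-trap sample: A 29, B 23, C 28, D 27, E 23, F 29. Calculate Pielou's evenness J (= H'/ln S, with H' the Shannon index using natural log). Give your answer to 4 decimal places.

0.9973

Total N = 29+23+28+27+23+29 = 159, so the proportions are 0.18239, 0.144654, 0.176101, 0.169811, 0.144654, 0.18239 (working shown to 6 dp, full precision carried).
H' = −Σ pᵢ ln pᵢ = −((-0.310356) + (-0.279676) + (-0.305834) + (-0.301087) + (-0.279676) + (-0.310356)) = 1.786985.
With S = 6 species, ln S = 1.791759, so J = 1.786985/1.791759 = 0.997335, i.e. 0.9973 to 4 decimal places.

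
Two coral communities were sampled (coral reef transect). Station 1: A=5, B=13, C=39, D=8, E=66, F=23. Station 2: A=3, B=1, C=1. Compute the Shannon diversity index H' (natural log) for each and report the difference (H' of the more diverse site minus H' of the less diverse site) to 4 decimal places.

0.5182

Station 1: N=154, proportions 0.032468, 0.084416, 0.253247, 0.051948, 0.428571, 0.149351, giving H' = 1.468514 (working shown to 6 dp, full precision carried).
Station 2: N=5, proportions 0.6, 0.2, 0.2, giving H' = 0.950271.
Difference = |1.468514 − 0.950271| = 0.518243, i.e. 0.5182 to 4 decimal places.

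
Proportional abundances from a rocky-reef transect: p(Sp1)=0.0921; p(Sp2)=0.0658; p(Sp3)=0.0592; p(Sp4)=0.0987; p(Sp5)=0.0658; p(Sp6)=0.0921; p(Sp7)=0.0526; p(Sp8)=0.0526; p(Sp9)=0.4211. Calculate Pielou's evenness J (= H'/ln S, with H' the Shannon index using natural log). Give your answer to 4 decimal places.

0.8499

H' = −Σ pᵢ ln pᵢ = −((-0.219647) + (-0.179051) + (-0.167349) + (-0.228557) + (-0.179051) + (-0.219647) + (-0.154909) + (-0.154909) + (-0.364203)) = 1.867323 (working shown to 6 dp, full precision carried).
With S = 9 species, ln S = 2.197225, so J = 1.867323/2.197225 = 0.849855, i.e. 0.8499 to 4 decimal places.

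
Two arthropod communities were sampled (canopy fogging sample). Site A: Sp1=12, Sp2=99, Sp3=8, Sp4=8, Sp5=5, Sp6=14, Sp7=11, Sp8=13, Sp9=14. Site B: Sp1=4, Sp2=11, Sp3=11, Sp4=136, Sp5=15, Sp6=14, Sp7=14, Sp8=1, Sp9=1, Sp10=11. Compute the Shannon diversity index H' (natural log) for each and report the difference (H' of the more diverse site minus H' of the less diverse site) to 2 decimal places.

Site A: N=184, proportions 0.0652, 0.538, 0.0435, 0.0435, 0.0272, 0.0761, 0.0598, 0.0707, 0.0761, giving H' = 1.6298 (working shown to 4 dp, full precision carried).
Site B: N=218, proportions 0.0183, 0.0505, 0.0505, 0.6239, 0.0688, 0.0642, 0.0642, 0.0046, 0.0046, 0.0505, giving H' = 1.4060.
Difference = |1.6298 − 1.4060| = 0.2238, i.e. 0.22 to 2 decimal places.

0.22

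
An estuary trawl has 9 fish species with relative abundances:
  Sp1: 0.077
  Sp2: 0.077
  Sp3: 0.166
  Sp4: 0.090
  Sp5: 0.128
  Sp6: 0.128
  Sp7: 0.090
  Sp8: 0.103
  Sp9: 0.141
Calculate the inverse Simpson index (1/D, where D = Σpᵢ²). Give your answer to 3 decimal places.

D = 0.077² + 0.077² + 0.166² + 0.09² + 0.128² + 0.128² + 0.09² + 0.103² + 0.141² = 0.0059290 + 0.0059290 + 0.0275560 + 0.0081000 + 0.0163840 + 0.0163840 + 0.0081000 + 0.0106090 + 0.0198810 = 0.1188720 (working shown to 7 dp, full precision carried).
So 1/D = 8.41241, i.e. 8.412 to 3 decimal places.

8.412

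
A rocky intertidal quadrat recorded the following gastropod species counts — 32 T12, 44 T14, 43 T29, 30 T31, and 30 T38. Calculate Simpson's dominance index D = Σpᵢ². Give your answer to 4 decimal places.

Total N = 32+44+43+30+30 = 179, so the proportions are 0.178771, 0.24581, 0.240223, 0.167598, 0.167598 (working shown to 6 dp, full precision carried).
D = 0.178771² + 0.24581² + 0.240223² + 0.167598² + 0.167598² = 0.031959 + 0.060423 + 0.057707 + 0.028089 + 0.028089 = 0.206267.
To 4 decimal places, D = 0.2063.

0.2063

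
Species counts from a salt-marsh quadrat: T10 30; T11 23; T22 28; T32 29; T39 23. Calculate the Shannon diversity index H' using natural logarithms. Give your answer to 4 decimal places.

1.6030

Total N = 30+23+28+29+23 = 133, so the proportions are 0.225564, 0.172932, 0.210526, 0.218045, 0.172932 (working shown to 6 dp, full precision carried).
Each pᵢ ln pᵢ term: 0.225564×(-1.489152)=-0.335899, 0.172932×(-1.754855)=-0.303471, 0.210526×(-1.558145)=-0.328030, 0.218045×(-1.523053)=-0.332094, 0.172932×(-1.754855)=-0.303471.
Sum = -1.602966, so H' = 1.6030.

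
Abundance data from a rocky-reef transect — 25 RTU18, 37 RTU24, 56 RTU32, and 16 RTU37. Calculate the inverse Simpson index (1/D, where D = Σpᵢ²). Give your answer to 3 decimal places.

3.334

Total N = 25+37+56+16 = 134, so the proportions are 0.1865672, 0.2761194, 0.4179104, 0.119403 (working shown to 7 dp, full precision carried).
D = 0.1865672² + 0.2761194² + 0.4179104² + 0.119403² = 0.0348073 + 0.0762419 + 0.1746491 + 0.0142571 = 0.2999554.
So 1/D = 3.33383, i.e. 3.334 to 3 decimal places.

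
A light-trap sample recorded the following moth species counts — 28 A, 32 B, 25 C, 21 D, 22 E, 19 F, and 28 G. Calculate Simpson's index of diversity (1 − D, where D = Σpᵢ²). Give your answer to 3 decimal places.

Total N = 28+32+25+21+22+19+28 = 175, so the proportions are 0.16, 0.18286, 0.14286, 0.12, 0.12571, 0.10857, 0.16 (working shown to 5 dp, full precision carried).
D = 0.16² + 0.18286² + 0.14286² + 0.12² + 0.12571² + 0.10857² + 0.16² = 0.02560 + 0.03344 + 0.02041 + 0.01440 + 0.01580 + 0.01179 + 0.02560 = 0.14704.
So 1 − D = 0.85296, i.e. 0.853 to 3 decimal places.

0.853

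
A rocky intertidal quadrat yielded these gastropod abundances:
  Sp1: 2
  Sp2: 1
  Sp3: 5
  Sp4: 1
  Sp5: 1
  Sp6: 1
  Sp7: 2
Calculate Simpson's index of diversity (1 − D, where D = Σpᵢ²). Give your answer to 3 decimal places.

0.781

Total N = 2+1+5+1+1+1+2 = 13, so the proportions are 0.15385, 0.07692, 0.38462, 0.07692, 0.07692, 0.07692, 0.15385 (working shown to 5 dp, full precision carried).
D = 0.15385² + 0.07692² + 0.38462² + 0.07692² + 0.07692² + 0.07692² + 0.15385² = 0.02367 + 0.00592 + 0.14793 + 0.00592 + 0.00592 + 0.00592 + 0.02367 = 0.21893.
So 1 − D = 0.78107, i.e. 0.781 to 3 decimal places.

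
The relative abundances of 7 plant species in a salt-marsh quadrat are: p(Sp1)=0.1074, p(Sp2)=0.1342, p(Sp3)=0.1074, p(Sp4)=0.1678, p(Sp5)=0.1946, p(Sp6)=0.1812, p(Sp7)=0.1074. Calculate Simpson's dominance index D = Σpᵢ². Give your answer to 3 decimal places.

0.151

D = 0.1074² + 0.1342² + 0.1074² + 0.1678² + 0.1946² + 0.1812² + 0.1074² = 0.01153 + 0.01801 + 0.01153 + 0.02816 + 0.03787 + 0.03283 + 0.01153 = 0.15147 (working shown to 5 dp, full precision carried).
To 3 decimal places, D = 0.151.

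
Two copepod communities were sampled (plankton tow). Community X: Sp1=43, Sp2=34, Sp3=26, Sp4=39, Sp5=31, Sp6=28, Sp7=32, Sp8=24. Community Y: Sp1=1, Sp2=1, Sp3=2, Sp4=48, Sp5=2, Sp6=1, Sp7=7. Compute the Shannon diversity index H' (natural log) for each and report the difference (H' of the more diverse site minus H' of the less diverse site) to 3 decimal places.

Community X: N=257, proportions 0.167315, 0.132296, 0.101167, 0.151751, 0.120623, 0.108949, 0.124514, 0.093385, giving H' = 2.062113 (working shown to 6 dp, full precision carried).
Community Y: N=62, proportions 0.016129, 0.016129, 0.032258, 0.774194, 0.032258, 0.016129, 0.112903, giving H' = 0.865657.
Difference = |2.062113 − 0.865657| = 1.196456, i.e. 1.196 to 3 decimal places.

1.196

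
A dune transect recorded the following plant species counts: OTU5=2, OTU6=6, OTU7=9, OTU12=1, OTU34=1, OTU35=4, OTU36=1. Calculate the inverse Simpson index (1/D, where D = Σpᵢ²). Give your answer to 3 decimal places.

4.114

Total N = 2+6+9+1+1+4+1 = 24, so the proportions are 0.0833333, 0.25, 0.375, 0.0416667, 0.0416667, 0.1666667, 0.0416667 (working shown to 7 dp, full precision carried).
D = 0.0833333² + 0.25² + 0.375² + 0.0416667² + 0.0416667² + 0.1666667² + 0.0416667² = 0.0069444 + 0.0625000 + 0.1406250 + 0.0017361 + 0.0017361 + 0.0277778 + 0.0017361 = 0.2430556.
So 1/D = 4.11429, i.e. 4.114 to 3 decimal places.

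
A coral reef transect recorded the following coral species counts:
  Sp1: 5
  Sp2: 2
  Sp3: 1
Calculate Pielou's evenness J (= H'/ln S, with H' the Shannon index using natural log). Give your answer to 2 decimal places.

Total N = 5+2+1 = 8, so the proportions are 0.625, 0.25, 0.125 (working shown to 4 dp, full precision carried).
H' = −Σ pᵢ ln pᵢ = −((-0.2938) + (-0.3466) + (-0.2599)) = 0.9003.
With S = 3 species, ln S = 1.0986, so J = 0.9003/1.0986 = 0.8194, i.e. 0.82 to 2 decimal places.

0.82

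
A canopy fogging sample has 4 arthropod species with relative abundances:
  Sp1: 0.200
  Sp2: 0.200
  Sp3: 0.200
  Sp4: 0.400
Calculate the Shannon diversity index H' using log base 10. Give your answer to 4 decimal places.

0.5786

Each pᵢ log₁₀ pᵢ term (working shown to 6 dp, full precision carried): 0.2×(-0.698970)=-0.139794, 0.2×(-0.698970)=-0.139794, 0.2×(-0.698970)=-0.139794, 0.4×(-0.397940)=-0.159176.
Sum = -0.578558, so H' = 0.5786.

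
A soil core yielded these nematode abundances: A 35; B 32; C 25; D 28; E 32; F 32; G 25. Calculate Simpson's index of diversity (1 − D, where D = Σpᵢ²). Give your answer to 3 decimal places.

0.855

Total N = 35+32+25+28+32+32+25 = 209, so the proportions are 0.16746, 0.15311, 0.11962, 0.13397, 0.15311, 0.15311, 0.11962 (working shown to 5 dp, full precision carried).
D = 0.16746² + 0.15311² + 0.11962² + 0.13397² + 0.15311² + 0.15311² + 0.11962² = 0.02804 + 0.02344 + 0.01431 + 0.01795 + 0.02344 + 0.02344 + 0.01431 = 0.14494.
So 1 − D = 0.85506, i.e. 0.855 to 3 decimal places.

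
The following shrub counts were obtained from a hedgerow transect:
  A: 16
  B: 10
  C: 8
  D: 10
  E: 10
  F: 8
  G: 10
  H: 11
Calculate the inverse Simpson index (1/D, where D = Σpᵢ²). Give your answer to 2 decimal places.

7.61

Total N = 16+10+8+10+10+8+10+11 = 83, so the proportions are 0.192771, 0.120482, 0.096386, 0.120482, 0.120482, 0.096386, 0.120482, 0.13253 (working shown to 6 dp, full precision carried).
D = 0.192771² + 0.120482² + 0.096386² + 0.120482² + 0.120482² + 0.096386² + 0.120482² + 0.13253² = 0.037161 + 0.014516 + 0.009290 + 0.014516 + 0.014516 + 0.009290 + 0.014516 + 0.017564 = 0.131369.
So 1/D = 7.6122, i.e. 7.61 to 2 decimal places.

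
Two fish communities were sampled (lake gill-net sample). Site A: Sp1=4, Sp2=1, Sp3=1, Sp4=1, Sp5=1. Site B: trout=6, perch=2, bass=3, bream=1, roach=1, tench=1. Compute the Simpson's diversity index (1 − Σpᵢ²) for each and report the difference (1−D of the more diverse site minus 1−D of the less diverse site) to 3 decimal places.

0.047

Site A: N=8, proportions 0.5, 0.125, 0.125, 0.125, 0.125, giving 1−D = 0.68750 (working shown to 5 dp, full precision carried).
Site B: N=14, proportions 0.42857, 0.14286, 0.21429, 0.07143, 0.07143, 0.07143, giving 1−D = 0.73469.
Difference = |0.68750 − 0.73469| = 0.04719, i.e. 0.047 to 3 decimal places.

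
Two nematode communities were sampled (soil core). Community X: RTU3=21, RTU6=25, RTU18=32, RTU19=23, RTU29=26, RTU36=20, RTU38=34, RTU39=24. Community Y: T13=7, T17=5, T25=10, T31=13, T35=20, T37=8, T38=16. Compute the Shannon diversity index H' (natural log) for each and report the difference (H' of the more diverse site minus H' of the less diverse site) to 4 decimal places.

Community X: N=205, proportions 0.102439, 0.121951, 0.156098, 0.112195, 0.126829, 0.097561, 0.165854, 0.117073, giving H' = 2.063393 (working shown to 6 dp, full precision carried).
Community Y: N=79, proportions 0.088608, 0.063291, 0.126582, 0.164557, 0.253165, 0.101266, 0.202532, giving H' = 1.851089.
Difference = |2.063393 − 1.851089| = 0.212304, i.e. 0.2123 to 4 decimal places.

0.2123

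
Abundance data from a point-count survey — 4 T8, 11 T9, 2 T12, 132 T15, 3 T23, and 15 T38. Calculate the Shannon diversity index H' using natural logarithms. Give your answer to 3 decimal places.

0.796

Total N = 4+11+2+132+3+15 = 167, so the proportions are 0.02395, 0.06587, 0.01198, 0.79042, 0.01796, 0.08982 (working shown to 5 dp, full precision carried).
Each pᵢ ln pᵢ term: 0.02395×(-3.73170)=-0.08938, 0.06587×(-2.72010)=-0.17917, 0.01198×(-4.42485)=-0.05299, 0.79042×(-0.23519)=-0.18590, 0.01796×(-4.01938)=-0.07220, 0.08982×(-2.40994)=-0.21646.
Sum = -0.79611, so H' = 0.796.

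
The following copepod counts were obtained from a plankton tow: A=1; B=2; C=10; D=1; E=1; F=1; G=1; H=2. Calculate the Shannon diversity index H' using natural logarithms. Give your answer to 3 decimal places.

1.587

Total N = 1+2+10+1+1+1+1+2 = 19, so the proportions are 0.05263, 0.10526, 0.52632, 0.05263, 0.05263, 0.05263, 0.05263, 0.10526 (working shown to 5 dp, full precision carried).
Each pᵢ ln pᵢ term: 0.05263×(-2.94444)=-0.15497, 0.10526×(-2.25129)=-0.23698, 0.52632×(-0.64185)=-0.33782, 0.05263×(-2.94444)=-0.15497, 0.05263×(-2.94444)=-0.15497, 0.05263×(-2.94444)=-0.15497, 0.05263×(-2.94444)=-0.15497, 0.10526×(-2.25129)=-0.23698.
Sum = -1.58663, so H' = 1.587.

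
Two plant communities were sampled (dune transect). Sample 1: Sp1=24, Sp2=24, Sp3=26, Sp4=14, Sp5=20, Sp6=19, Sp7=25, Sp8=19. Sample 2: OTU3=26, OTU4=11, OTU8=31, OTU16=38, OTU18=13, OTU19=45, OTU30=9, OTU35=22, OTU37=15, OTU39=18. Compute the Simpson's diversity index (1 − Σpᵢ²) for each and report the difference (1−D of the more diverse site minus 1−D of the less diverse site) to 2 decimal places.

Sample 1: N=171, proportions 0.14035, 0.14035, 0.15205, 0.08187, 0.11696, 0.11111, 0.1462, 0.11111, giving 1−D = 0.87104 (working shown to 5 dp, full precision carried).
Sample 2: N=228, proportions 0.11404, 0.04825, 0.13596, 0.16667, 0.05702, 0.19737, 0.03947, 0.09649, 0.06579, 0.07895, giving 1−D = 0.87477.
Difference = |0.87104 − 0.87477| = 0.00373, i.e. 0.00 to 2 decimal places.

0.00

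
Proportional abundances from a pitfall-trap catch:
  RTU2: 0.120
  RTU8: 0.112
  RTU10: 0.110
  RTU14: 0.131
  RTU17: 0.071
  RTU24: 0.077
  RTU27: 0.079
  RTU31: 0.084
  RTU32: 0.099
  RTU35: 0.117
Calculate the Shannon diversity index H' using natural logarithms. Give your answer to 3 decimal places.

2.282

Each pᵢ ln pᵢ term (working shown to 5 dp, full precision carried): 0.12×(-2.12026)=-0.25443, 0.112×(-2.18926)=-0.24520, 0.11×(-2.20727)=-0.24280, 0.131×(-2.03256)=-0.26627, 0.071×(-2.64508)=-0.18780, 0.077×(-2.56395)=-0.19742, 0.079×(-2.53831)=-0.20053, 0.084×(-2.47694)=-0.20806, 0.099×(-2.31264)=-0.22895, 0.117×(-2.14558)=-0.25103.
Sum = -2.28249, so H' = 2.282.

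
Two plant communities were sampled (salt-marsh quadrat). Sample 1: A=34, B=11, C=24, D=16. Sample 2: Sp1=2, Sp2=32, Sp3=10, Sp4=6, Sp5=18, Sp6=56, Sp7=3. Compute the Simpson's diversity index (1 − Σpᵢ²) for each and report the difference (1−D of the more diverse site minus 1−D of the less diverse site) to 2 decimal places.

Sample 1: N=85, proportions 0.4, 0.1294, 0.2824, 0.1882, giving 1−D = 0.7081 (working shown to 4 dp, full precision carried).
Sample 2: N=127, proportions 0.0157, 0.252, 0.0787, 0.0472, 0.1417, 0.4409, 0.0236, giving 1−D = 0.7128.
Difference = |0.7081 − 0.7128| = 0.0047, i.e. 0.00 to 2 decimal places.

0.00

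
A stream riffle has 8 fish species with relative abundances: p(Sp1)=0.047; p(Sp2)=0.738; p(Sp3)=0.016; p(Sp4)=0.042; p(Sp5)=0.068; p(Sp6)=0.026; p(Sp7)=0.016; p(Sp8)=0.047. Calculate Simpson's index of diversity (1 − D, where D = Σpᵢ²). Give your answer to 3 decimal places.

0.443

D = 0.047² + 0.738² + 0.016² + 0.042² + 0.068² + 0.026² + 0.016² + 0.047² = 0.00221 + 0.54464 + 0.00026 + 0.00176 + 0.00462 + 0.00068 + 0.00026 + 0.00221 = 0.55664 (working shown to 5 dp, full precision carried).
So 1 − D = 0.44336, i.e. 0.443 to 3 decimal places.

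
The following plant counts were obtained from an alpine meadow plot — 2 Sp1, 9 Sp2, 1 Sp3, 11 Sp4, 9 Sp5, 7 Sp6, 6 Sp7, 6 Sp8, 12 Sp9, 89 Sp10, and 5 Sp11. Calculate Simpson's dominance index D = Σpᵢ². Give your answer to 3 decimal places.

Total N = 2+9+1+11+9+7+6+6+12+89+5 = 157, so the proportions are 0.01274, 0.05732, 0.00637, 0.07006, 0.05732, 0.04459, 0.03822, 0.03822, 0.07643, 0.56688, 0.03185 (working shown to 5 dp, full precision carried).
D = 0.01274² + 0.05732² + 0.00637² + 0.07006² + 0.05732² + 0.04459² + 0.03822² + 0.03822² + 0.07643² + 0.56688² + 0.03185² = 0.00016 + 0.00329 + 0.00004 + 0.00491 + 0.00329 + 0.00199 + 0.00146 + 0.00146 + 0.00584 + 0.32135 + 0.00101 = 0.34480.
To 3 decimal places, D = 0.345.

0.345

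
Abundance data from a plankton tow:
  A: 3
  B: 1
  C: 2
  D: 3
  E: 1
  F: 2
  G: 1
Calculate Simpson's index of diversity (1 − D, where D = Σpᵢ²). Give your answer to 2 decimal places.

0.83

Total N = 3+1+2+3+1+2+1 = 13, so the proportions are 0.2308, 0.0769, 0.1538, 0.2308, 0.0769, 0.1538, 0.0769 (working shown to 4 dp, full precision carried).
D = 0.2308² + 0.0769² + 0.1538² + 0.2308² + 0.0769² + 0.1538² + 0.0769² = 0.0533 + 0.0059 + 0.0237 + 0.0533 + 0.0059 + 0.0237 + 0.0059 = 0.1716.
So 1 − D = 0.8284, i.e. 0.83 to 2 decimal places.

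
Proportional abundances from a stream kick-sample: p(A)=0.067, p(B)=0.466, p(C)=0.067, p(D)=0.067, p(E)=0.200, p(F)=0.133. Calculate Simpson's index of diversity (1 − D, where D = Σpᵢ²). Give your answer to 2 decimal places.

D = 0.067² + 0.466² + 0.067² + 0.067² + 0.2² + 0.133² = 0.0045 + 0.2172 + 0.0045 + 0.0045 + 0.0400 + 0.0177 = 0.2883 (working shown to 4 dp, full precision carried).
So 1 − D = 0.7117, i.e. 0.71 to 2 decimal places.

0.71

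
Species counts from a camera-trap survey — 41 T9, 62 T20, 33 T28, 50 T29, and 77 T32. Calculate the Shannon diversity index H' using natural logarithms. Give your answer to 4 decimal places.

1.5661

Total N = 41+62+33+50+77 = 263, so the proportions are 0.155894, 0.235741, 0.125475, 0.190114, 0.292776 (working shown to 6 dp, full precision carried).
Each pᵢ ln pᵢ term: 0.155894×(-1.858582)=-0.289741, 0.235741×(-1.445020)=-0.340651, 0.125475×(-2.075646)=-0.260442, 0.190114×(-1.660131)=-0.315614, 0.292776×(-1.228349)=-0.359631.
Sum = -1.566079, so H' = 1.5661.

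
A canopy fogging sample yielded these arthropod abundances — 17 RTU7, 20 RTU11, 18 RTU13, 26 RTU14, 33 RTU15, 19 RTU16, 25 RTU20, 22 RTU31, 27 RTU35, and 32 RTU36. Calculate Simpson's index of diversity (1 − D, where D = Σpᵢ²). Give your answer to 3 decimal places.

0.895

Total N = 17+20+18+26+33+19+25+22+27+32 = 239, so the proportions are 0.07113, 0.08368, 0.07531, 0.10879, 0.13808, 0.0795, 0.1046, 0.09205, 0.11297, 0.13389 (working shown to 5 dp, full precision carried).
D = 0.07113² + 0.08368² + 0.07531² + 0.10879² + 0.13808² + 0.0795² + 0.1046² + 0.09205² + 0.11297² + 0.13389² = 0.00506 + 0.00700 + 0.00567 + 0.01183 + 0.01906 + 0.00632 + 0.01094 + 0.00847 + 0.01276 + 0.01793 = 0.10506.
So 1 − D = 0.89494, i.e. 0.895 to 3 decimal places.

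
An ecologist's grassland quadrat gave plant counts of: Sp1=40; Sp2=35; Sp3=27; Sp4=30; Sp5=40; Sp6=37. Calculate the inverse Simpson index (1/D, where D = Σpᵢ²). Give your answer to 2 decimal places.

5.88

Total N = 40+35+27+30+40+37 = 209, so the proportions are 0.191388, 0.167464, 0.129187, 0.143541, 0.191388, 0.177033 (working shown to 6 dp, full precision carried).
D = 0.191388² + 0.167464² + 0.129187² + 0.143541² + 0.191388² + 0.177033² = 0.036629 + 0.028044 + 0.016689 + 0.020604 + 0.036629 + 0.031341 = 0.169937.
So 1/D = 5.8845, i.e. 5.88 to 2 decimal places.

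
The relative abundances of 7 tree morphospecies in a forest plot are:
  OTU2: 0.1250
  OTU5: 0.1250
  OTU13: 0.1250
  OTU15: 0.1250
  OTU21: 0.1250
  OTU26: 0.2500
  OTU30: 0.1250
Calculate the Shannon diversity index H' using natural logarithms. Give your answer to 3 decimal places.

1.906

Each pᵢ ln pᵢ term (working shown to 5 dp, full precision carried): 0.125×(-2.07944)=-0.25993, 0.125×(-2.07944)=-0.25993, 0.125×(-2.07944)=-0.25993, 0.125×(-2.07944)=-0.25993, 0.125×(-2.07944)=-0.25993, 0.25×(-1.38629)=-0.34657, 0.125×(-2.07944)=-0.25993.
Sum = -1.90615, so H' = 1.906.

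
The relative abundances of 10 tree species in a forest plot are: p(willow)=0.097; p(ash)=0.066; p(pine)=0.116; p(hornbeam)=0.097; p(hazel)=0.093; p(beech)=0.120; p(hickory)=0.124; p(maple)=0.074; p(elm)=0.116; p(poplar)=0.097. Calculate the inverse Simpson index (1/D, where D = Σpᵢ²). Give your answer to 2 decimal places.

D = 0.097² + 0.066² + 0.116² + 0.097² + 0.093² + 0.12² + 0.124² + 0.074² + 0.116² + 0.097² = 0.009409 + 0.004356 + 0.013456 + 0.009409 + 0.008649 + 0.014400 + 0.015376 + 0.005476 + 0.013456 + 0.009409 = 0.103396 (working shown to 6 dp, full precision carried).
So 1/D = 9.6716, i.e. 9.67 to 2 decimal places.

9.67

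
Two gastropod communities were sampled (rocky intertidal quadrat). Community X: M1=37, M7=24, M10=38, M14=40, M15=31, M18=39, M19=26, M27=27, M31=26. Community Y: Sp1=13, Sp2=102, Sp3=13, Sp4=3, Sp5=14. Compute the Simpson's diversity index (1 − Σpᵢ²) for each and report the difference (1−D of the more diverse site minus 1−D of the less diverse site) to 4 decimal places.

0.4055

Community X: N=288, proportions 0.128472, 0.083333, 0.131944, 0.138889, 0.107639, 0.135417, 0.090278, 0.09375, 0.090278, giving 1−D = 0.884838 (working shown to 6 dp, full precision carried).
Community Y: N=145, proportions 0.089655, 0.703448, 0.089655, 0.02069, 0.096552, giving 1−D = 0.479334.
Difference = |0.884838 − 0.479334| = 0.405504, i.e. 0.4055 to 4 decimal places.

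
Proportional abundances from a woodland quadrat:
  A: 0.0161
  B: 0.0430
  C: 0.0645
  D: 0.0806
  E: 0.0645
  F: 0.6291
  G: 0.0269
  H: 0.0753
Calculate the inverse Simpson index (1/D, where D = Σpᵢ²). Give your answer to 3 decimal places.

2.386

D = 0.0161² + 0.043² + 0.0645² + 0.0806² + 0.0645² + 0.6291² + 0.0269² + 0.0753² = 0.000259 + 0.001849 + 0.004160 + 0.006496 + 0.004160 + 0.395767 + 0.000724 + 0.005670 = 0.419086 (working shown to 6 dp, full precision carried).
So 1/D = 2.38615, i.e. 2.386 to 3 decimal places.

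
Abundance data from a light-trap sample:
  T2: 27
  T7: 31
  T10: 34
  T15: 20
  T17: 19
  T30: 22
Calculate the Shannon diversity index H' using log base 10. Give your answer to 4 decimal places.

Total N = 27+31+34+20+19+22 = 153, so the proportions are 0.176471, 0.202614, 0.222222, 0.130719, 0.124183, 0.143791 (working shown to 6 dp, full precision carried).
Each pᵢ log₁₀ pᵢ term: 0.176471×(-0.753328)=-0.132940, 0.202614×(-0.693330)=-0.140479, 0.222222×(-0.653213)=-0.145158, 0.130719×(-0.883661)=-0.115511, 0.124183×(-0.905938)=-0.112502, 0.143791×(-0.842269)=-0.121111.
Sum = -0.767701, so H' = 0.7677.

0.7677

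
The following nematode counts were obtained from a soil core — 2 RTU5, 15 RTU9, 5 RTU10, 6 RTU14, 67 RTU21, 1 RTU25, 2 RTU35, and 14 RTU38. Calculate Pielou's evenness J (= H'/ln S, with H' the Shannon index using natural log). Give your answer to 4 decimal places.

0.6338

Total N = 2+15+5+6+67+1+2+14 = 112, so the proportions are 0.017857, 0.133929, 0.044643, 0.053571, 0.598214, 0.008929, 0.017857, 0.125 (working shown to 6 dp, full precision carried).
H' = −Σ pᵢ ln pᵢ = −((-0.071881) + (-0.269257) + (-0.138797) + (-0.156790) + (-0.307366) + (-0.042129) + (-0.071881) + (-0.259930)) = 1.318032.
With S = 8 species, ln S = 2.079442, so J = 1.318032/2.079442 = 0.633839, i.e. 0.6338 to 4 decimal places.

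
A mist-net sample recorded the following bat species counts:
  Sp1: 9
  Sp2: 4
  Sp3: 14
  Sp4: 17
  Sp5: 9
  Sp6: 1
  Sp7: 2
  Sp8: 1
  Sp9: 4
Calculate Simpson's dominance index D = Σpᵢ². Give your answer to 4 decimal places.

0.1841

Total N = 9+4+14+17+9+1+2+1+4 = 61, so the proportions are 0.147541, 0.065574, 0.229508, 0.278689, 0.147541, 0.016393, 0.032787, 0.016393, 0.065574 (working shown to 6 dp, full precision carried).
D = 0.147541² + 0.065574² + 0.229508² + 0.278689² + 0.147541² + 0.016393² + 0.032787² + 0.016393² + 0.065574² = 0.021768 + 0.004300 + 0.052674 + 0.077667 + 0.021768 + 0.000269 + 0.001075 + 0.000269 + 0.004300 = 0.184090.
To 4 decimal places, D = 0.1841.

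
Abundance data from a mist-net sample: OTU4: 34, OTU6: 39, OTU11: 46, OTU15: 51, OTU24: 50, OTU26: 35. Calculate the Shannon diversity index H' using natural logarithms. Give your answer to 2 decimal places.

Total N = 34+39+46+51+50+35 = 255, so the proportions are 0.1333, 0.1529, 0.1804, 0.2, 0.1961, 0.1373 (working shown to 4 dp, full precision carried).
Each pᵢ ln pᵢ term: 0.1333×(-2.0149)=-0.2687, 0.1529×(-1.8777)=-0.2872, 0.1804×(-1.7126)=-0.3089, 0.2×(-1.6094)=-0.3219, 0.1961×(-1.6292)=-0.3195, 0.1373×(-1.9859)=-0.2726.
Sum = -1.7787, so H' = 1.78.

1.78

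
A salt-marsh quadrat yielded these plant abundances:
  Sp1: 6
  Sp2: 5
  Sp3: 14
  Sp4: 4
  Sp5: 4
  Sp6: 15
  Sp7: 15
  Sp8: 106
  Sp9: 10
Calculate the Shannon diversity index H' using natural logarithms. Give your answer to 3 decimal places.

Total N = 6+5+14+4+4+15+15+106+10 = 179, so the proportions are 0.03352, 0.02793, 0.07821, 0.02235, 0.02235, 0.0838, 0.0838, 0.59218, 0.05587 (working shown to 5 dp, full precision carried).
Each pᵢ ln pᵢ term: 0.03352×(-3.39563)=-0.11382, 0.02793×(-3.57795)=-0.09994, 0.07821×(-2.54833)=-0.19931, 0.02235×(-3.80109)=-0.08494, 0.02235×(-3.80109)=-0.08494, 0.0838×(-2.47934)=-0.20777, 0.0838×(-2.47934)=-0.20777, 0.59218×(-0.52395)=-0.31027, 0.05587×(-2.88480)=-0.16116.
Sum = -1.46992, so H' = 1.470.

1.470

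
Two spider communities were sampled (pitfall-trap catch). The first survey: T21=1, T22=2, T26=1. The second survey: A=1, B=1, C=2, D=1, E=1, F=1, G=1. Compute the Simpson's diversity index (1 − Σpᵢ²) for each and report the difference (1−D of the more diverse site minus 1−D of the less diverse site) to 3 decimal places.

0.219

The first survey: N=4, proportions 0.25, 0.5, 0.25, giving 1−D = 0.62500 (working shown to 5 dp, full precision carried).
The second survey: N=8, proportions 0.125, 0.125, 0.25, 0.125, 0.125, 0.125, 0.125, giving 1−D = 0.84375.
Difference = |0.62500 − 0.84375| = 0.21875, i.e. 0.219 to 3 decimal places.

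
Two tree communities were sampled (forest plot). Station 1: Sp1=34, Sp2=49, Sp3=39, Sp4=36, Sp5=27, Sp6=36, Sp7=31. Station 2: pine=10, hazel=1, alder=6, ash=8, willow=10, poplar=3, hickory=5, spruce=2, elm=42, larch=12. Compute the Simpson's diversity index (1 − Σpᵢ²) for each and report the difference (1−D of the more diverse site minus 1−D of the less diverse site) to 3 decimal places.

0.082

Station 1: N=252, proportions 0.13492, 0.19444, 0.15476, 0.14286, 0.10714, 0.14286, 0.12302, giving 1−D = 0.85261 (working shown to 5 dp, full precision carried).
Station 2: N=99, proportions 0.10101, 0.0101, 0.06061, 0.08081, 0.10101, 0.0303, 0.05051, 0.0202, 0.42424, 0.12121, giving 1−D = 0.77074.
Difference = |0.85261 − 0.77074| = 0.08187, i.e. 0.082 to 3 decimal places.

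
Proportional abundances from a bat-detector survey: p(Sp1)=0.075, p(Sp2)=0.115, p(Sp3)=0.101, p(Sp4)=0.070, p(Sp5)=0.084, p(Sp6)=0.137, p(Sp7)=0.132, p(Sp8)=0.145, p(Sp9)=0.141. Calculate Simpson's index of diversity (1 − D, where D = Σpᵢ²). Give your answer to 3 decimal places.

D = 0.075² + 0.115² + 0.101² + 0.07² + 0.084² + 0.137² + 0.132² + 0.145² + 0.141² = 0.00562 + 0.01323 + 0.01020 + 0.00490 + 0.00706 + 0.01877 + 0.01742 + 0.02102 + 0.01988 = 0.11811 (working shown to 5 dp, full precision carried).
So 1 − D = 0.88189, i.e. 0.882 to 3 decimal places.

0.882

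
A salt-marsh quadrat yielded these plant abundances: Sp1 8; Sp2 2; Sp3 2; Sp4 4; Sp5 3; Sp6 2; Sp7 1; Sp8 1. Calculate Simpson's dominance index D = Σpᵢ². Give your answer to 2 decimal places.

0.19

Total N = 8+2+2+4+3+2+1+1 = 23, so the proportions are 0.3478, 0.087, 0.087, 0.1739, 0.1304, 0.087, 0.0435, 0.0435 (working shown to 4 dp, full precision carried).
D = 0.3478² + 0.087² + 0.087² + 0.1739² + 0.1304² + 0.087² + 0.0435² + 0.0435² = 0.1210 + 0.0076 + 0.0076 + 0.0302 + 0.0170 + 0.0076 + 0.0019 + 0.0019 = 0.1947.
To 2 decimal places, D = 0.19.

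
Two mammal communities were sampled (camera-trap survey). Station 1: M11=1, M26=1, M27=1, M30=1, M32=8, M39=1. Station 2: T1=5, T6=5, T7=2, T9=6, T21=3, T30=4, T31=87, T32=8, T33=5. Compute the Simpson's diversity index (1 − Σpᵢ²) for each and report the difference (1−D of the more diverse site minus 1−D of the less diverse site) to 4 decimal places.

Station 1: N=13, proportions 0.076923, 0.076923, 0.076923, 0.076923, 0.615385, 0.076923, giving 1−D = 0.591716 (working shown to 6 dp, full precision carried).
Station 2: N=125, proportions 0.04, 0.04, 0.016, 0.048, 0.024, 0.032, 0.696, 0.064, 0.04, giving 1−D = 0.502528.
Difference = |0.591716 − 0.502528| = 0.089188, i.e. 0.0892 to 4 decimal places.

0.0892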